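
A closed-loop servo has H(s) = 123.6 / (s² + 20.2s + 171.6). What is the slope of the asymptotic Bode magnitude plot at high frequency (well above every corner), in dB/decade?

With 0 zeros and 2 poles, the high-frequency asymptotic slope is 20 × (0 − 2) = -40 dB/decade.

-40 dB/decade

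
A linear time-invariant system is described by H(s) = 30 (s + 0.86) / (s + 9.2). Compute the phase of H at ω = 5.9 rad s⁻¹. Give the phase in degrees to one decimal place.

49.0°

∠(j5.9 + 0.86) = arctan(5.9/0.86) = 81.71°
∠(j5.9 + 9.2) = arctan(5.9/9.2) = 32.67°
∠H(j5.9) = 81.71° − 32.67° = 49.03°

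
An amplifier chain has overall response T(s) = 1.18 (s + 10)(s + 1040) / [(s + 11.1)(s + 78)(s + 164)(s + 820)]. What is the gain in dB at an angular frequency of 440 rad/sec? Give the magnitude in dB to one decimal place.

|j440 + 10| = √(440² + 10²) = 440.1
|j440 + 1040| = √(440² + 1040²) = 1129
|j440 + 11.1| = √(440² + 11.1²) = 440.1
|j440 + 78| = √(440² + 78²) = 446.9
|j440 + 164| = √(440² + 164²) = 469.6
|j440 + 820| = √(440² + 820²) = 930.6
|T(j440)| = 1.18 × 440.1 × 1129 / (440.1 × 446.9 × 469.6 × 930.6) = 6.8236e-06
20 log₁₀(6.8236e-06) = -103.32 dB

-103.3 dB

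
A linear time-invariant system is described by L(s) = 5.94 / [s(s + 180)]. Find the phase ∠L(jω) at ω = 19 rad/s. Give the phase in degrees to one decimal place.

∠(j19 + 180) = arctan(19/180) = 6.03°
∠(j19) = 90.00°
∠L(j19) = − (6.03° + 90.00°) = -96.03°

-96.0°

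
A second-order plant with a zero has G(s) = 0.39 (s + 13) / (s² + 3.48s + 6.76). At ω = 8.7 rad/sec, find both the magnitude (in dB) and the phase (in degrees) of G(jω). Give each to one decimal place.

|j8.7 + 13| = √(8.7² + 13²) = 15.64
|(j8.7)² + 3.48(j8.7) + 6.76| = |-68.93 + j30.276| = 75.29
|G(j8.7)| = 0.39 × 15.64 / 75.29 = 0.081032
20 log₁₀(0.081032) = -21.83 dB
∠(j8.7 + 13) = arctan(8.7/13) = 33.79°
∠[(j8.7)² + 3.48(j8.7) + 6.76] = ∠[-68.93 + j30.276] = 156.29°
∠G(j8.7) = 33.79° − 156.29° = -122.50°

|G| = -21.8 dB, ∠G = -122.5°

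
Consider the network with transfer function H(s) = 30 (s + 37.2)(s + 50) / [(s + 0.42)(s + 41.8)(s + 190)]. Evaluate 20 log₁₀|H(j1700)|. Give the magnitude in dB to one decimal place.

-35.1 dB

|j1700 + 37.2| = √(1700² + 37.2²) = 1700
|j1700 + 50| = √(1700² + 50²) = 1701
|j1700 + 0.42| = √(1700² + 0.42²) = 1700
|j1700 + 41.8| = √(1700² + 41.8²) = 1701
|j1700 + 190| = √(1700² + 190²) = 1711
|H(j1700)| = 30 × 1700 × 1701 / (1700 × 1701 × 1711) = 0.017544
20 log₁₀(0.017544) = -35.12 dB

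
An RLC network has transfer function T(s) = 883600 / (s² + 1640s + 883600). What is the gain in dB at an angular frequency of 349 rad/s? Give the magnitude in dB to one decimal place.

-0.7 dB

|(j349)² + 1640(j349) + 883600| = |7.618e+05 + j5.7236e+05| = 9.529e+05
|T(j349)| = 883600 / 9.529e+05 = 0.92732
20 log₁₀(0.92732) = -0.66 dB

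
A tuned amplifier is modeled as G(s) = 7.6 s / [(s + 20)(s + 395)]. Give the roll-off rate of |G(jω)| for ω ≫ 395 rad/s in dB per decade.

With 1 zero and 2 poles, the high-frequency asymptotic slope is 20 × (1 − 2) = -20 dB/decade.

-20 dB/decade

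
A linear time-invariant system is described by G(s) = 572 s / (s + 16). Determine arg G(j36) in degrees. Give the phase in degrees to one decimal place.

24.0°

∠(j36) = 90.00°
∠(j36 + 16) = arctan(36/16) = 66.04°
∠G(j36) = 90.00° − 66.04° = 23.96°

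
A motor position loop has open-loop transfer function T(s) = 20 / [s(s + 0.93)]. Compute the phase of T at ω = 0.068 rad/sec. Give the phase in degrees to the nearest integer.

∠(j0.068 + 0.93) = arctan(0.068/0.93) = 4.18°
∠(j0.068) = 90.00°
∠T(j0.068) = − (4.18° + 90.00°) = -94.18°

-94°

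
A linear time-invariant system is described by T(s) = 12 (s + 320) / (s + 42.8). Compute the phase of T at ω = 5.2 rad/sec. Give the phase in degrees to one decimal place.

-6.0°

∠(j5.2 + 320) = arctan(5.2/320) = 0.93°
∠(j5.2 + 42.8) = arctan(5.2/42.8) = 6.93°
∠T(j5.2) = 0.93° − 6.93° = -6.00°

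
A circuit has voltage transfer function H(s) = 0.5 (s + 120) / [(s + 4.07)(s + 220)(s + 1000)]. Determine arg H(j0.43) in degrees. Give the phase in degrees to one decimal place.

∠(j0.43 + 120) = arctan(0.43/120) = 0.21°
∠(j0.43 + 4.07) = arctan(0.43/4.07) = 6.03°
∠(j0.43 + 220) = arctan(0.43/220) = 0.11°
∠(j0.43 + 1000) = arctan(0.43/1000) = 0.02°
∠H(j0.43) = 0.21° − (6.03° + 0.11° + 0.02°) = -5.96°

-6.0°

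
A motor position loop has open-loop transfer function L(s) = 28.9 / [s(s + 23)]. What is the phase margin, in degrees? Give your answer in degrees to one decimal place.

86.9°

Gain crossover: |L(jω)| = 1 at ω ≈ 1.25 rad s⁻¹.
∠L(j1.25) = −90° − arctan(1.25/23) ≈ -93.12°
PM = 180° + (-93.12°) = 86.88°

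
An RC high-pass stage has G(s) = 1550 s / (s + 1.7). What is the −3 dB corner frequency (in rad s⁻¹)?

1.7 rad s⁻¹

For a single-pole high-pass, the −3 dB point is at the pole: ω = 1.7 rad s⁻¹.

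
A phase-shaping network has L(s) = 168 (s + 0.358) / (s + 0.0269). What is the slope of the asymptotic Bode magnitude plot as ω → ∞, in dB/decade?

With 1 zero and 1 pole, the high-frequency asymptotic slope is 20 × (1 − 1) = 0 dB/decade.

0 dB/decade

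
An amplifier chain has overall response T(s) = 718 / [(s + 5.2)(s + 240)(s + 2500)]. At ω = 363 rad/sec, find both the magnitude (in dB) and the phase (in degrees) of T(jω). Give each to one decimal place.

|T| = -114.9 dB, ∠T = -154.0°

|j363 + 5.2| = √(363² + 5.2²) = 363
|j363 + 240| = √(363² + 240²) = 435.2
|j363 + 2500| = √(363² + 2500²) = 2526
|T(j363)| = 718 / (363 × 435.2 × 2526) = 1.7991e-06
20 log₁₀(1.7991e-06) = -114.90 dB
∠(j363 + 5.2) = arctan(363/5.2) = 89.18°
∠(j363 + 240) = arctan(363/240) = 56.53°
∠(j363 + 2500) = arctan(363/2500) = 8.26°
∠T(j363) = − (89.18° + 56.53° + 8.26°) = -153.97°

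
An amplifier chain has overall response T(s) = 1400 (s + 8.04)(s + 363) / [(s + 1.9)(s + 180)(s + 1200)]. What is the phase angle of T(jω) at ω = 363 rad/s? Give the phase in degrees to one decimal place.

-36.4°

∠(j363 + 8.04) = arctan(363/8.04) = 88.73°
∠(j363 + 363) = arctan(363/363) = 45.00°
∠(j363 + 1.9) = arctan(363/1.9) = 89.70°
∠(j363 + 180) = arctan(363/180) = 63.62°
∠(j363 + 1200) = arctan(363/1200) = 16.83°
∠T(j363) = 88.73° + 45.00° − (89.70° + 63.62° + 16.83°) = -36.42°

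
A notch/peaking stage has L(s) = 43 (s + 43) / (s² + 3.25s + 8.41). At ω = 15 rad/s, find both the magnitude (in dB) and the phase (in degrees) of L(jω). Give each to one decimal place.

|j15 + 43| = √(15² + 43²) = 45.54
|(j15)² + 3.25(j15) + 8.41| = |-216.59 + j48.75| = 222
|L(j15)| = 43 × 45.54 / 222 = 8.8207
20 log₁₀(8.8207) = 18.91 dB
∠(j15 + 43) = arctan(15/43) = 19.23°
∠[(j15)² + 3.25(j15) + 8.41] = ∠[-216.59 + j48.75] = 167.32°
∠L(j15) = 19.23° − 167.32° = -148.08°

|L| = 18.9 dB, ∠L = -148.1°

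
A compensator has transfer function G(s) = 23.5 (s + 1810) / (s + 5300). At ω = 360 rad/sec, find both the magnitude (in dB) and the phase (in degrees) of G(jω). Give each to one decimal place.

|G| = 18.2 dB, ∠G = 7.4 deg

|j360 + 1810| = √(360² + 1810²) = 1845
|j360 + 5300| = √(360² + 5300²) = 5312
|G(j360)| = 23.5 × 1845 / 5312 = 8.1639
20 log₁₀(8.1639) = 18.24 dB
∠(j360 + 1810) = arctan(360/1810) = 11.25°
∠(j360 + 5300) = arctan(360/5300) = 3.89°
∠G(j360) = 11.25° − 3.89° = 7.36°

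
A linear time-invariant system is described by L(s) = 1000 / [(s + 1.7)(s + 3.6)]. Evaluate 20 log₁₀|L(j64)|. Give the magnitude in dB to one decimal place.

|j64 + 1.7| = √(64² + 1.7²) = 64.02
|j64 + 3.6| = √(64² + 3.6²) = 64.1
|L(j64)| = 1000 / (64.02 × 64.1) = 0.24367
20 log₁₀(0.24367) = -12.26 dB

-12.3 dB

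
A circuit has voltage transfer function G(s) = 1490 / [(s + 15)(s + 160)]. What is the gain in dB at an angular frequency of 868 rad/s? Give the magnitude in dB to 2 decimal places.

|j868 + 15| = √(868² + 15²) = 868.1
|j868 + 160| = √(868² + 160²) = 882.6
|G(j868)| = 1490 / (868.1 × 882.6) = 0.0019446
20 log₁₀(0.0019446) = -54.223 dB

-54.22 dB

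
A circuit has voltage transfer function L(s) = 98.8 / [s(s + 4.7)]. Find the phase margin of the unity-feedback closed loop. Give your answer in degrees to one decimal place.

26.6°

Gain crossover: |L(jω)| = 1 at ω ≈ 9.4 rad s⁻¹.
∠L(j9.4) = −90° − arctan(9.4/4.7) ≈ -153.44°
PM = 180° + (-153.44°) = 26.56°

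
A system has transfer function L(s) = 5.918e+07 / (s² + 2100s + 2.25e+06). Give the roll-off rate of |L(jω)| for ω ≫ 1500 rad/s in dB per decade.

-40 dB/decade

With 0 zeros and 2 poles, the high-frequency asymptotic slope is 20 × (0 − 2) = -40 dB/decade.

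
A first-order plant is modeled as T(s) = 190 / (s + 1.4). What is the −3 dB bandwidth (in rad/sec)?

For a single-pole low-pass, the −3 dB point is at the pole: ω = 1.4 rad/sec.

1.4 rad/sec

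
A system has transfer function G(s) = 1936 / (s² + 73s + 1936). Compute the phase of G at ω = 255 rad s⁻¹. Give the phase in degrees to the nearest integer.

∠[(j255)² + 73(j255) + 1936] = ∠[-63089 + j18615] = 163.56°
∠G(j255) = −163.56° = -163.56°

-164°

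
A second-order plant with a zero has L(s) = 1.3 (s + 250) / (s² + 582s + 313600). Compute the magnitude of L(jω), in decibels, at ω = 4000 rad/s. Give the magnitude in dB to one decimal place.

|j4000 + 250| = √(4000² + 250²) = 4008
|(j4000)² + 582(j4000) + 313600| = |-1.5686e+07 + j2.328e+06| = 1.586e+07
|L(j4000)| = 1.3 × 4008 / 1.586e+07 = 0.00032855
20 log₁₀(0.00032855) = -69.67 dB

-69.7 dB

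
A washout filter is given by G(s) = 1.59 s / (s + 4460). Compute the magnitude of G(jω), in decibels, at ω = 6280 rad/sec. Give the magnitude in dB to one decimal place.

2.3 dB

|j6280| = 6280
|j6280 + 4460| = √(6280² + 4460²) = 7703
|G(j6280)| = 1.59 × 6280 / 7703 = 1.2963
20 log₁₀(1.2963) = 2.25 dB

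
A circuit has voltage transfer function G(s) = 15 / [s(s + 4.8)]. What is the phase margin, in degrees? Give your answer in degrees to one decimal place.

Gain crossover: |G(jω)| = 1 at ω ≈ 2.72 rad/s.
∠G(j2.72) = −90° − arctan(2.72/4.8) ≈ -119.53°
PM = 180° + (-119.53°) = 60.47°

60.5°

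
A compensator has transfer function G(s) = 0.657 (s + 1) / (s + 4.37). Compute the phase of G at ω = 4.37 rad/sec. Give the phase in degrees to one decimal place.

32.1°

∠(j4.37 + 1) = arctan(4.37/1) = 77.11°
∠(j4.37 + 4.37) = arctan(4.37/4.37) = 45.00°
∠G(j4.37) = 77.11° − 45.00° = 32.11°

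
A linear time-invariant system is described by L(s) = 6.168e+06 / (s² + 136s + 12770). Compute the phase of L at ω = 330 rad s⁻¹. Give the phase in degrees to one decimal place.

-155.0 deg

∠[(j330)² + 136(j330) + 12770] = ∠[-96130 + j44880] = 154.97°
∠L(j330) = −154.97° = -154.97°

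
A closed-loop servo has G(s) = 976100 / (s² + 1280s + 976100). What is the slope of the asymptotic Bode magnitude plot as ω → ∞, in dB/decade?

With 0 zeros and 2 poles, the high-frequency asymptotic slope is 20 × (0 − 2) = -40 dB/decade.

-40 dB/decade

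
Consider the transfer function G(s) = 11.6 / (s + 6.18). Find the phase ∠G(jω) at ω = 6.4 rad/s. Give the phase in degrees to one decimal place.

∠(j6.4 + 6.18) = arctan(6.4/6.18) = 46.00°
∠G(j6.4) = −46.00° = -46.00°

-46.0°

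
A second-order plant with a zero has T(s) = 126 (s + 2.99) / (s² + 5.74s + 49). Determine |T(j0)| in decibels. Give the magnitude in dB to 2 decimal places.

T(0) = 126 × 2.99 / 49 = 7.6886
20 log₁₀(7.6886) = 17.717 dB

17.72 dB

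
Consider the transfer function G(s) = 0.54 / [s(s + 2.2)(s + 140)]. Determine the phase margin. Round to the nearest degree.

Gain crossover: |G(jω)| = 1 at ω ≈ 0.00175 rad/s.
∠G(j0.00175) = −90° − arctan(0.00175/2.2) − arctan(0.00175/140) ≈ -90.05°
PM = 180° + (-90.05°) = 89.95°

90 deg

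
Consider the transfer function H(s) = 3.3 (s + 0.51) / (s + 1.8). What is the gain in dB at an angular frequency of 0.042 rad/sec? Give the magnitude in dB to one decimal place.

-0.6 dB

|j0.042 + 0.51| = √(0.042² + 0.51²) = 0.5117
|j0.042 + 1.8| = √(0.042² + 1.8²) = 1.8
|H(j0.042)| = 3.3 × 0.5117 / 1.8 = 0.93791
20 log₁₀(0.93791) = -0.56 dB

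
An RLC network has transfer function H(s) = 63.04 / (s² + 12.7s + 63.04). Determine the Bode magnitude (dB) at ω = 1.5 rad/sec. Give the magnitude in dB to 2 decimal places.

|(j1.5)² + 12.7(j1.5) + 63.04| = |60.79 + j19.05| = 63.7
|H(j1.5)| = 63.04 / 63.7 = 0.98956
20 log₁₀(0.98956) = -0.091 dB

-0.09 dB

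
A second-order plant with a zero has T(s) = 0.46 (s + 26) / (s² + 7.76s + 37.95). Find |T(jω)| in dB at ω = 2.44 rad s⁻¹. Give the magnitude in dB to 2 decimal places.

-9.81 dB

|j2.44 + 26| = √(2.44² + 26²) = 26.11
|(j2.44)² + 7.76(j2.44) + 37.95| = |31.996 + j18.934| = 37.18
|T(j2.44)| = 0.46 × 26.11 / 37.18 = 0.3231
20 log₁₀(0.3231) = -9.813 dB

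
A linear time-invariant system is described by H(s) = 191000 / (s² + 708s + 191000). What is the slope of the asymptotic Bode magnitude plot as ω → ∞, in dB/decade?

With 0 zeros and 2 poles, the high-frequency asymptotic slope is 20 × (0 − 2) = -40 dB/decade.

-40 dB/decade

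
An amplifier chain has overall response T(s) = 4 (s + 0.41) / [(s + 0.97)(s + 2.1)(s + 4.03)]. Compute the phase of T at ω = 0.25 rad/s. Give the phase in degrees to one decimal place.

6.6°

∠(j0.25 + 0.41) = arctan(0.25/0.41) = 31.37°
∠(j0.25 + 0.97) = arctan(0.25/0.97) = 14.45°
∠(j0.25 + 2.1) = arctan(0.25/2.1) = 6.79°
∠(j0.25 + 4.03) = arctan(0.25/4.03) = 3.55°
∠T(j0.25) = 31.37° − (14.45° + 6.79° + 3.55°) = 6.58°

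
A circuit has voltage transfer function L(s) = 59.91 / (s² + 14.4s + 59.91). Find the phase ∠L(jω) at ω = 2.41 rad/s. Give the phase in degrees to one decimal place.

∠[(j2.41)² + 14.4(j2.41) + 59.91] = ∠[54.102 + j34.704] = 32.68°
∠L(j2.41) = −32.68° = -32.68°

-32.7 deg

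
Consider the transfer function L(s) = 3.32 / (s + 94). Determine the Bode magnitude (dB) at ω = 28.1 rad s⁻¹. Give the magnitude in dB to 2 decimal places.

|j28.1 + 94| = √(28.1² + 94²) = 98.11
|L(j28.1)| = 3.32 / 98.11 = 0.03384
20 log₁₀(0.03384) = -29.412 dB

-29.41 dB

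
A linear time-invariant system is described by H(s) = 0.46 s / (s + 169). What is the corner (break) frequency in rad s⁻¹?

169 rad s⁻¹

The single real pole at s = −169 gives a corner at ω = 169 rad s⁻¹.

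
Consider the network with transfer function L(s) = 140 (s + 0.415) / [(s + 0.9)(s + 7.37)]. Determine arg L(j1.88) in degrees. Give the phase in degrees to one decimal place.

-1.2°

∠(j1.88 + 0.415) = arctan(1.88/0.415) = 77.55°
∠(j1.88 + 0.9) = arctan(1.88/0.9) = 64.42°
∠(j1.88 + 7.37) = arctan(1.88/7.37) = 14.31°
∠L(j1.88) = 77.55° − (64.42° + 14.31°) = -1.18°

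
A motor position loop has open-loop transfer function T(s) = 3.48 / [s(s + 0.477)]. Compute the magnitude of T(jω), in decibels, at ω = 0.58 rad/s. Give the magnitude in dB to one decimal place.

|j0.58 + 0.477| = √(0.58² + 0.477²) = 0.751
|j0.58| = 0.58
|T(j0.58)| = 3.48 / (0.751 × 0.58) = 7.9899
20 log₁₀(7.9899) = 18.05 dB

18.1 dB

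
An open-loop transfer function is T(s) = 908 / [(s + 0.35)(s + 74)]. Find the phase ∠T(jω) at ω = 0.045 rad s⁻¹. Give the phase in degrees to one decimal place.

∠(j0.045 + 0.35) = arctan(0.045/0.35) = 7.33°
∠(j0.045 + 74) = arctan(0.045/74) = 0.03°
∠T(j0.045) = − (7.33° + 0.03°) = -7.36°

-7.4 deg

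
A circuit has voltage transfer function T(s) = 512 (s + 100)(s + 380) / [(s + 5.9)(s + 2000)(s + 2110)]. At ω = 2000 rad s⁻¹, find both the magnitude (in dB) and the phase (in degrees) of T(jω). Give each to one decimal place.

|T| = -17.9 dB, ∠T = -11.9 deg

|j2000 + 100| = √(2000² + 100²) = 2002
|j2000 + 380| = √(2000² + 380²) = 2036
|j2000 + 5.9| = √(2000² + 5.9²) = 2000
|j2000 + 2000| = √(2000² + 2000²) = 2828
|j2000 + 2110| = √(2000² + 2110²) = 2907
|T(j2000)| = 512 × 2002 × 2036 / (2000 × 2828 × 2907) = 0.12692
20 log₁₀(0.12692) = -17.93 dB
∠(j2000 + 100) = arctan(2000/100) = 87.14°
∠(j2000 + 380) = arctan(2000/380) = 79.24°
∠(j2000 + 5.9) = arctan(2000/5.9) = 89.83°
∠(j2000 + 2000) = arctan(2000/2000) = 45.00°
∠(j2000 + 2110) = arctan(2000/2110) = 43.47°
∠T(j2000) = 87.14° + 79.24° − (89.83° + 45.00° + 43.47°) = -11.92°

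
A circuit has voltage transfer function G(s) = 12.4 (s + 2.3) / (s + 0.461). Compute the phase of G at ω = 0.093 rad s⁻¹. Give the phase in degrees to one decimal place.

∠(j0.093 + 2.3) = arctan(0.093/2.3) = 2.32°
∠(j0.093 + 0.461) = arctan(0.093/0.461) = 11.41°
∠G(j0.093) = 2.32° − 11.41° = -9.09°

-9.1°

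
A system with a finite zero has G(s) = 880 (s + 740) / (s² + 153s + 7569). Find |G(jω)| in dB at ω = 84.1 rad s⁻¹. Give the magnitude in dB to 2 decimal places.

34.13 dB

|j84.1 + 740| = √(84.1² + 740²) = 744.8
|(j84.1)² + 153(j84.1) + 7569| = |496.19 + j12867| = 1.288e+04
|G(j84.1)| = 880 × 744.8 / 1.288e+04 = 50.897
20 log₁₀(50.897) = 34.134 dB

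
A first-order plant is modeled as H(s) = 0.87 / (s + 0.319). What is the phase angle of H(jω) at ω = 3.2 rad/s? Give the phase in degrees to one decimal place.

-84.3°

∠(j3.2 + 0.319) = arctan(3.2/0.319) = 84.31°
∠H(j3.2) = −84.31° = -84.31°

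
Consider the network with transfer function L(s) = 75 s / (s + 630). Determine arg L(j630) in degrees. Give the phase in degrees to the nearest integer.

∠(j630) = 90.00°
∠(j630 + 630) = arctan(630/630) = 45.00°
∠L(j630) = 90.00° − 45.00° = 45.00°

45°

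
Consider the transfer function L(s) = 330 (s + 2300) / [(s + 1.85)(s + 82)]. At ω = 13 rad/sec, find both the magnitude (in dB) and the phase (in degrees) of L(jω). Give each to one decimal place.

|j13 + 2300| = √(13² + 2300²) = 2300
|j13 + 1.85| = √(13² + 1.85²) = 13.13
|j13 + 82| = √(13² + 82²) = 83.02
|L(j13)| = 330 × 2300 / (13.13 × 83.02) = 696.22
20 log₁₀(696.22) = 56.85 dB
∠(j13 + 2300) = arctan(13/2300) = 0.32°
∠(j13 + 1.85) = arctan(13/1.85) = 81.90°
∠(j13 + 82) = arctan(13/82) = 9.01°
∠L(j13) = 0.32° − (81.90° + 9.01°) = -90.59°

|L| = 56.9 dB, ∠L = -90.6°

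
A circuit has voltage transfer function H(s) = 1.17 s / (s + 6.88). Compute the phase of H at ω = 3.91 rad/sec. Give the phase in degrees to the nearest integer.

60 deg

∠(j3.91) = 90.00°
∠(j3.91 + 6.88) = arctan(3.91/6.88) = 29.61°
∠H(j3.91) = 90.00° − 29.61° = 60.39°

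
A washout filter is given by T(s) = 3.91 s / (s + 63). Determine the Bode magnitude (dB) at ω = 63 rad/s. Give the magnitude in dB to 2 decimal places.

8.83 dB

|j63| = 63
|j63 + 63| = √(63² + 63²) = 89.1
|T(j63)| = 3.91 × 63 / 89.1 = 2.7648
20 log₁₀(2.7648) = 8.833 dB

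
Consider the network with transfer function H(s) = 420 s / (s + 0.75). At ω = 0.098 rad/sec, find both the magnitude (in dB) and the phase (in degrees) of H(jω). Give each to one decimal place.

|H| = 34.7 dB, ∠H = 82.6 deg

|j0.098| = 0.098
|j0.098 + 0.75| = √(0.098² + 0.75²) = 0.7564
|H(j0.098)| = 420 × 0.098 / 0.7564 = 54.417
20 log₁₀(54.417) = 34.71 dB
∠(j0.098) = 90.00°
∠(j0.098 + 0.75) = arctan(0.098/0.75) = 7.44°
∠H(j0.098) = 90.00° − 7.44° = 82.56°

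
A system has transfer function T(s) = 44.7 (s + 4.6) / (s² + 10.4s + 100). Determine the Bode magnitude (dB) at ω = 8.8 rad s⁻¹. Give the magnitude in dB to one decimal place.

|j8.8 + 4.6| = √(8.8² + 4.6²) = 9.93
|(j8.8)² + 10.4(j8.8) + 100| = |22.56 + j91.52| = 94.26
|T(j8.8)| = 44.7 × 9.93 / 94.26 = 4.7089
20 log₁₀(4.7089) = 13.46 dB

13.5 dB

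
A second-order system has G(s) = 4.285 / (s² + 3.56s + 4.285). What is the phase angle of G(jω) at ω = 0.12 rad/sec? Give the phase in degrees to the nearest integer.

∠[(j0.12)² + 3.56(j0.12) + 4.285] = ∠[4.2706 + j0.4272] = 5.71°
∠G(j0.12) = −5.71° = -5.71°

-6°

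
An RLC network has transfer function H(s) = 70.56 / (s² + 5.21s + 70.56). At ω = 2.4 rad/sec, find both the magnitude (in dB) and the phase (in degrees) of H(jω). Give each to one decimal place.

|(j2.4)² + 5.21(j2.4) + 70.56| = |64.8 + j12.504| = 66
|H(j2.4)| = 70.56 / 66 = 1.0692
20 log₁₀(1.0692) = 0.58 dB
∠[(j2.4)² + 5.21(j2.4) + 70.56] = ∠[64.8 + j12.504] = 10.92°
∠H(j2.4) = −10.92° = -10.92°

|H| = 0.6 dB, ∠H = -10.9 deg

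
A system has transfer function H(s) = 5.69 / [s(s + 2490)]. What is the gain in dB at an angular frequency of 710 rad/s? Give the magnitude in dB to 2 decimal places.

|j710 + 2490| = √(710² + 2490²) = 2589
|j710| = 710
|H(j710)| = 5.69 / (2589 × 710) = 3.0951e-06
20 log₁₀(3.0951e-06) = -110.186 dB

-110.19 dB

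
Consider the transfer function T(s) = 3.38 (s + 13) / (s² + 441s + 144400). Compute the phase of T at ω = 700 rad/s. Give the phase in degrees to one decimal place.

-49.3°

∠(j700 + 13) = arctan(700/13) = 88.94°
∠[(j700)² + 441(j700) + 144400] = ∠[-3.456e+05 + j3.087e+05] = 138.23°
∠T(j700) = 88.94° − 138.23° = -49.29°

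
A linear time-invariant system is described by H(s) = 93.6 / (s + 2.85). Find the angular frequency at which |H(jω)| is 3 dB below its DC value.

2.85 rad/sec

For a single-pole low-pass, the −3 dB point is at the pole: ω = 2.85 rad/sec.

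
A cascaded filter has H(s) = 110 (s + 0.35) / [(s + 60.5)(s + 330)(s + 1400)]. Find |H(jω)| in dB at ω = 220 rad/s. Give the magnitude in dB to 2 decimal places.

|j220 + 0.35| = √(220² + 0.35²) = 220
|j220 + 60.5| = √(220² + 60.5²) = 228.2
|j220 + 330| = √(220² + 330²) = 396.6
|j220 + 1400| = √(220² + 1400²) = 1417
|H(j220)| = 110 × 220 / (228.2 × 396.6 × 1417) = 0.0001887
20 log₁₀(0.0001887) = -74.485 dB

-74.48 dB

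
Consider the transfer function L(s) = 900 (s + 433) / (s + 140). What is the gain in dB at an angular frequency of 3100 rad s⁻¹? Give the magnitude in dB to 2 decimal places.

|j3100 + 433| = √(3100² + 433²) = 3130
|j3100 + 140| = √(3100² + 140²) = 3103
|L(j3100)| = 900 × 3130 / 3103 = 907.81
20 log₁₀(907.81) = 59.160 dB

59.16 dB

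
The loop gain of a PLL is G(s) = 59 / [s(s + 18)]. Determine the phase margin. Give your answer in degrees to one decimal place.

79.8 deg

Gain crossover: |G(jω)| = 1 at ω ≈ 3.23 rad/s.
∠G(j3.23) = −90° − arctan(3.23/18) ≈ -100.16°
PM = 180° + (-100.16°) = 79.84°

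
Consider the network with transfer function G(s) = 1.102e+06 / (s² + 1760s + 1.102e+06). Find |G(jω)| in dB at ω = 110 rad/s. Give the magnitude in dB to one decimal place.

|(j110)² + 1760(j110) + 1.102e+06| = |1.0899e+06 + j1.936e+05| = 1.107e+06
|G(j110)| = 1.102e+06 / 1.107e+06 = 0.99552
20 log₁₀(0.99552) = -0.04 dB

-0.0 dB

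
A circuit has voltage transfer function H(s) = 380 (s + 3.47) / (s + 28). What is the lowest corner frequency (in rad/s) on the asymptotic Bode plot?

3.47 rad/s

Break frequencies occur at each pole and zero magnitude: 3.47 rad/s, 28 rad/s.
The lowest is 3.47 rad/s.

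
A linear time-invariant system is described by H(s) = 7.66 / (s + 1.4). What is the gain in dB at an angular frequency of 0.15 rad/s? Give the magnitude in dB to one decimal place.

14.7 dB

|j0.15 + 1.4| = √(0.15² + 1.4²) = 1.408
|H(j0.15)| = 7.66 / 1.408 = 5.4403
20 log₁₀(5.4403) = 14.71 dB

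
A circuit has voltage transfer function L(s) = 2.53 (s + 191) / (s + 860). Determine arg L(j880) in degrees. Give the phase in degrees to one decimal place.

∠(j880 + 191) = arctan(880/191) = 77.75°
∠(j880 + 860) = arctan(880/860) = 45.66°
∠L(j880) = 77.75° − 45.66° = 32.10°

32.1 deg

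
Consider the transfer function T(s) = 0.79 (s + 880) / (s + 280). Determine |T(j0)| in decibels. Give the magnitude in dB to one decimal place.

7.9 dB

T(0) = 0.79 × 880 / 280 = 2.4829
20 log₁₀(2.4829) = 7.90 dB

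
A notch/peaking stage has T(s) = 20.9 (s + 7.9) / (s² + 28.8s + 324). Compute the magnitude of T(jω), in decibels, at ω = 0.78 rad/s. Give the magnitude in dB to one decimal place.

-5.8 dB

|j0.78 + 7.9| = √(0.78² + 7.9²) = 7.938
|(j0.78)² + 28.8(j0.78) + 324| = |323.39 + j22.464| = 324.2
|T(j0.78)| = 20.9 × 7.938 / 324.2 = 0.51181
20 log₁₀(0.51181) = -5.82 dB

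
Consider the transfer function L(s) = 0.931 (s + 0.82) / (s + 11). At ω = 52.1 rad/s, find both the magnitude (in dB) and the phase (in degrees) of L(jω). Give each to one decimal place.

|L| = -0.8 dB, ∠L = 11.0°

|j52.1 + 0.82| = √(52.1² + 0.82²) = 52.11
|j52.1 + 11| = √(52.1² + 11²) = 53.25
|L(j52.1)| = 0.931 × 52.11 / 53.25 = 0.91103
20 log₁₀(0.91103) = -0.81 dB
∠(j52.1 + 0.82) = arctan(52.1/0.82) = 89.10°
∠(j52.1 + 11) = arctan(52.1/11) = 78.08°
∠L(j52.1) = 89.10° − 78.08° = 11.02°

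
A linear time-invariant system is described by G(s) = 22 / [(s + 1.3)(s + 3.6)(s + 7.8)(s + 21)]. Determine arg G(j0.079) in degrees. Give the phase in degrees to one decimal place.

-5.5°

∠(j0.079 + 1.3) = arctan(0.079/1.3) = 3.48°
∠(j0.079 + 3.6) = arctan(0.079/3.6) = 1.26°
∠(j0.079 + 7.8) = arctan(0.079/7.8) = 0.58°
∠(j0.079 + 21) = arctan(0.079/21) = 0.22°
∠G(j0.079) = − (3.48° + 1.26° + 0.58° + 0.22°) = -5.53°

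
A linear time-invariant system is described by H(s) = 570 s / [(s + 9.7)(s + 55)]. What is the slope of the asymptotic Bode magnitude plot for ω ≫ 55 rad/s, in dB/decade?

With 1 zero and 2 poles, the high-frequency asymptotic slope is 20 × (1 − 2) = -20 dB/decade.

-20 dB/decade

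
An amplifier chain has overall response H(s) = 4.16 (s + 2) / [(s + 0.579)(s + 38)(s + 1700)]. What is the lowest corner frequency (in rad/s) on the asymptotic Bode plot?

Break frequencies occur at each pole and zero magnitude: 0.579 rad/s, 2 rad/s, 38 rad/s, 1700 rad/s.
The lowest is 0.579 rad/s.

0.579 rad/s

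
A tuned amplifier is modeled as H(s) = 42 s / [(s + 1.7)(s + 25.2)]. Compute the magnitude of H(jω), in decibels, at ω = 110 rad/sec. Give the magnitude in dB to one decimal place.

-8.6 dB

|j110| = 110
|j110 + 1.7| = √(110² + 1.7²) = 110
|j110 + 25.2| = √(110² + 25.2²) = 112.8
|H(j110)| = 42 × 110 / (110 × 112.8) = 0.37213
20 log₁₀(0.37213) = -8.59 dB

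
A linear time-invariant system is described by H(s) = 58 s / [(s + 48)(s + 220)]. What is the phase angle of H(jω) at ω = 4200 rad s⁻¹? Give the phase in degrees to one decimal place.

-86.3 deg

∠(j4200) = 90.00°
∠(j4200 + 48) = arctan(4200/48) = 89.35°
∠(j4200 + 220) = arctan(4200/220) = 87.00°
∠H(j4200) = 90.00° − (89.35° + 87.00°) = -86.35°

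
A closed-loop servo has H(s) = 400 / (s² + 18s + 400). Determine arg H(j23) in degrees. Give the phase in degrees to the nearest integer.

-107 deg

∠[(j23)² + 18(j23) + 400] = ∠[-129 + j414] = 107.31°
∠H(j23) = −107.31° = -107.31°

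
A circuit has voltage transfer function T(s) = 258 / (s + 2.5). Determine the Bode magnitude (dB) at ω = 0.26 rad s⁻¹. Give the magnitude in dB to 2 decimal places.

40.23 dB

|j0.26 + 2.5| = √(0.26² + 2.5²) = 2.513
|T(j0.26)| = 258 / 2.513 = 102.65
20 log₁₀(102.65) = 40.227 dB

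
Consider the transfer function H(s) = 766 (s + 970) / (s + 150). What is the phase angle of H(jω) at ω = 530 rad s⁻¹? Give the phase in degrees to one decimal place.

∠(j530 + 970) = arctan(530/970) = 28.65°
∠(j530 + 150) = arctan(530/150) = 74.20°
∠H(j530) = 28.65° − 74.20° = -45.55°

-45.5 deg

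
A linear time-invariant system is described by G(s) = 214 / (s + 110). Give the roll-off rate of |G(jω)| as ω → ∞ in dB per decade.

-20 dB/decade

With 0 zeros and 1 pole, the high-frequency asymptotic slope is 20 × (0 − 1) = -20 dB/decade.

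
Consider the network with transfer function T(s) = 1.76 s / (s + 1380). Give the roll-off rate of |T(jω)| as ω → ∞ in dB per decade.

With 1 zero and 1 pole, the high-frequency asymptotic slope is 20 × (1 − 1) = 0 dB/decade.

0 dB/decade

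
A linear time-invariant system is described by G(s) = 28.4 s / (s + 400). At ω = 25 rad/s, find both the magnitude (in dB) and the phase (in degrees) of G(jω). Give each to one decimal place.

|G| = 5.0 dB, ∠G = 86.4°

|j25| = 25
|j25 + 400| = √(25² + 400²) = 400.8
|G(j25)| = 28.4 × 25 / 400.8 = 1.7715
20 log₁₀(1.7715) = 4.97 dB
∠(j25) = 90.00°
∠(j25 + 400) = arctan(25/400) = 3.58°
∠G(j25) = 90.00° − 3.58° = 86.42°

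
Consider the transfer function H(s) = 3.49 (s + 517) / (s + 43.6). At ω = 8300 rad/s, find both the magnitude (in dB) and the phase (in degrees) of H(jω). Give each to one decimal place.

|j8300 + 517| = √(8300² + 517²) = 8316
|j8300 + 43.6| = √(8300² + 43.6²) = 8300
|H(j8300)| = 3.49 × 8316 / 8300 = 3.4967
20 log₁₀(3.4967) = 10.87 dB
∠(j8300 + 517) = arctan(8300/517) = 86.44°
∠(j8300 + 43.6) = arctan(8300/43.6) = 89.70°
∠H(j8300) = 86.44° − 89.70° = -3.26°

|H| = 10.9 dB, ∠H = -3.3°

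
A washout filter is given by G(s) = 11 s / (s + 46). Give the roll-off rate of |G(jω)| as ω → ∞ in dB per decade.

0 dB/decade

With 1 zero and 1 pole, the high-frequency asymptotic slope is 20 × (1 − 1) = 0 dB/decade.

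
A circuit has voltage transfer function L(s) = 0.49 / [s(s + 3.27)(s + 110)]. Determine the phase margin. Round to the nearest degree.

Gain crossover: |L(jω)| = 1 at ω ≈ 0.00136 rad/s.
∠L(j0.00136) = −90° − arctan(0.00136/3.27) − arctan(0.00136/110) ≈ -90.02°
PM = 180° + (-90.02°) = 89.98°

90°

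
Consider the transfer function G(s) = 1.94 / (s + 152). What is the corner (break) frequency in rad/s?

The single real pole at s = −152 gives a corner at ω = 152 rad/s.

152 rad/s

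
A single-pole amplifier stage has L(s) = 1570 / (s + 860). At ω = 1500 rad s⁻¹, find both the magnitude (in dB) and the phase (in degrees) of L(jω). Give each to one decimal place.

|j1500 + 860| = √(1500² + 860²) = 1729
|L(j1500)| = 1570 / 1729 = 0.90802
20 log₁₀(0.90802) = -0.84 dB
∠(j1500 + 860) = arctan(1500/860) = 60.17°
∠L(j1500) = −60.17° = -60.17°

|L| = -0.8 dB, ∠L = -60.2°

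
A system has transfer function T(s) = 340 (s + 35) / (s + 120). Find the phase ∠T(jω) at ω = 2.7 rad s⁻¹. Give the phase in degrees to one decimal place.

3.1°

∠(j2.7 + 35) = arctan(2.7/35) = 4.41°
∠(j2.7 + 120) = arctan(2.7/120) = 1.29°
∠T(j2.7) = 4.41° − 1.29° = 3.12°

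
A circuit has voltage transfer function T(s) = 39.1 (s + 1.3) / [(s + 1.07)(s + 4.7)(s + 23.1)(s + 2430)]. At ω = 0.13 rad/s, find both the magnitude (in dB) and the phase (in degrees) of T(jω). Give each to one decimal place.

|T| = -74.9 dB, ∠T = -3.1°

|j0.13 + 1.3| = √(0.13² + 1.3²) = 1.306
|j0.13 + 1.07| = √(0.13² + 1.07²) = 1.078
|j0.13 + 4.7| = √(0.13² + 4.7²) = 4.702
|j0.13 + 23.1| = √(0.13² + 23.1²) = 23.1
|j0.13 + 2430| = √(0.13² + 2430²) = 2430
|T(j0.13)| = 39.1 × 1.306 / (1.078 × 4.702 × 23.1 × 2430) = 0.00017957
20 log₁₀(0.00017957) = -74.92 dB
∠(j0.13 + 1.3) = arctan(0.13/1.3) = 5.71°
∠(j0.13 + 1.07) = arctan(0.13/1.07) = 6.93°
∠(j0.13 + 4.7) = arctan(0.13/4.7) = 1.58°
∠(j0.13 + 23.1) = arctan(0.13/23.1) = 0.32°
∠(j0.13 + 2430) = arctan(0.13/2430) = 0.00°
∠T(j0.13) = 5.71° − (6.93° + 1.58° + 0.32° + 0.00°) = -3.13°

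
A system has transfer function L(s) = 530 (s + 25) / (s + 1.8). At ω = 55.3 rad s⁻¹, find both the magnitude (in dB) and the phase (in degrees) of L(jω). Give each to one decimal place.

|L| = 55.3 dB, ∠L = -22.5°

|j55.3 + 25| = √(55.3² + 25²) = 60.69
|j55.3 + 1.8| = √(55.3² + 1.8²) = 55.33
|L(j55.3)| = 530 × 60.69 / 55.33 = 581.34
20 log₁₀(581.34) = 55.29 dB
∠(j55.3 + 25) = arctan(55.3/25) = 65.67°
∠(j55.3 + 1.8) = arctan(55.3/1.8) = 88.14°
∠L(j55.3) = 65.67° − 88.14° = -22.46°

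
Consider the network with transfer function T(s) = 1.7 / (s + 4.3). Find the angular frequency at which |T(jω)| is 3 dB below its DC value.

4.3 rad/s

For a single-pole low-pass, the −3 dB point is at the pole: ω = 4.3 rad/s.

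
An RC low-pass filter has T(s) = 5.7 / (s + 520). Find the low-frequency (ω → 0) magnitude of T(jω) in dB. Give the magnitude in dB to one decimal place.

-39.2 dB

T(0) = 5.7 / 520 = 0.010962
20 log₁₀(0.010962) = -39.20 dB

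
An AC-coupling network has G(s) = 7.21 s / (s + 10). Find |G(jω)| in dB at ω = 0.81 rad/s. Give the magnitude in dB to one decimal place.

-4.7 dB

|j0.81| = 0.81
|j0.81 + 10| = √(0.81² + 10²) = 10.03
|G(j0.81)| = 7.21 × 0.81 / 10.03 = 0.5821
20 log₁₀(0.5821) = -4.70 dB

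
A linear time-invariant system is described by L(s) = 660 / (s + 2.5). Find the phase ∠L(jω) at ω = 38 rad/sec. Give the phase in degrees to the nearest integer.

∠(j38 + 2.5) = arctan(38/2.5) = 86.24°
∠L(j38) = −86.24° = -86.24°

-86 deg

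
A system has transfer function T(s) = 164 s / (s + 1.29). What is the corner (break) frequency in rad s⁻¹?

The single real pole at s = −1.29 gives a corner at ω = 1.29 rad s⁻¹.

1.29 rad s⁻¹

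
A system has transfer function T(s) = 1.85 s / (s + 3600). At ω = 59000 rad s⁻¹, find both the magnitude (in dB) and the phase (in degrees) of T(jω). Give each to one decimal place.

|j59000| = 5.9e+04
|j59000 + 3600| = √(59000² + 3600²) = 5.911e+04
|T(j59000)| = 1.85 × 5.9e+04 / 5.911e+04 = 1.8466
20 log₁₀(1.8466) = 5.33 dB
∠(j59000) = 90.00°
∠(j59000 + 3600) = arctan(59000/3600) = 86.51°
∠T(j59000) = 90.00° − 86.51° = 3.49°

|T| = 5.3 dB, ∠T = 3.5 deg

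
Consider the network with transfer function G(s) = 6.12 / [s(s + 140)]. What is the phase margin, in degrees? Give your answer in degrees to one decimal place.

Gain crossover: |G(jω)| = 1 at ω ≈ 0.0437 rad s⁻¹.
∠G(j0.0437) = −90° − arctan(0.0437/140) ≈ -90.02°
PM = 180° + (-90.02°) = 89.98°

90.0°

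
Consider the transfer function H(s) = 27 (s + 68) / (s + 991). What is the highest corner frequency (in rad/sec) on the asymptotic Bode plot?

991 rad/sec

Break frequencies occur at each pole and zero magnitude: 68 rad/sec, 991 rad/sec.
The highest is 991 rad/sec.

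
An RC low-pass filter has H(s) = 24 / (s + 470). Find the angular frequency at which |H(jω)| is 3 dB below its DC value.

For a single-pole low-pass, the −3 dB point is at the pole: ω = 470 rad/s.

470 rad/s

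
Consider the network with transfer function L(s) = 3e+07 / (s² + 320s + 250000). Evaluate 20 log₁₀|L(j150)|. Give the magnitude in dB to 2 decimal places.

42.21 dB

|(j150)² + 320(j150) + 250000| = |2.275e+05 + j48000| = 2.325e+05
|L(j150)| = 3e+07 / 2.325e+05 = 129.03
20 log₁₀(129.03) = 42.214 dB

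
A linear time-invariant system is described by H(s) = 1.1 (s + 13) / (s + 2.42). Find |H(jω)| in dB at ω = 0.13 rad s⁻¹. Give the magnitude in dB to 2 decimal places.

|j0.13 + 13| = √(0.13² + 13²) = 13
|j0.13 + 2.42| = √(0.13² + 2.42²) = 2.423
|H(j0.13)| = 1.1 × 13 / 2.423 = 5.9009
20 log₁₀(5.9009) = 15.418 dB

15.42 dB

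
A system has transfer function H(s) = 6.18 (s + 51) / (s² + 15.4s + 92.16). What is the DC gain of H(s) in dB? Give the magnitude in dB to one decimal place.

H(0) = 6.18 × 51 / 92.16 = 3.4199
20 log₁₀(3.4199) = 10.68 dB

10.7 dB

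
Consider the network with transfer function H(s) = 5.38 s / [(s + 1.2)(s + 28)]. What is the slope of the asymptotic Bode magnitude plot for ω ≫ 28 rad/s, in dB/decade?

-20 dB/decade

With 1 zero and 2 poles, the high-frequency asymptotic slope is 20 × (1 − 2) = -20 dB/decade.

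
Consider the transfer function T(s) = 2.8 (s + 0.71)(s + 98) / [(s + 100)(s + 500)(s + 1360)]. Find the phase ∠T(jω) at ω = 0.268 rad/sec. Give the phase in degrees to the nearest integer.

∠(j0.268 + 0.71) = arctan(0.268/0.71) = 20.68°
∠(j0.268 + 98) = arctan(0.268/98) = 0.16°
∠(j0.268 + 100) = arctan(0.268/100) = 0.15°
∠(j0.268 + 500) = arctan(0.268/500) = 0.03°
∠(j0.268 + 1360) = arctan(0.268/1360) = 0.01°
∠T(j0.268) = 20.68° + 0.16° − (0.15° + 0.03° + 0.01°) = 20.64°

21°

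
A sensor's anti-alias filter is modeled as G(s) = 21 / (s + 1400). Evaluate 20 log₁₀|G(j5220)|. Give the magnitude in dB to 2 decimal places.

-48.21 dB

|j5220 + 1400| = √(5220² + 1400²) = 5404
|G(j5220)| = 21 / 5404 = 0.0038857
20 log₁₀(0.0038857) = -48.211 dB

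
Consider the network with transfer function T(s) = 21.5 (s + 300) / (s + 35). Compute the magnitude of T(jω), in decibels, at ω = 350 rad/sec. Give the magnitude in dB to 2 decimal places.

29.00 dB

|j350 + 300| = √(350² + 300²) = 461
|j350 + 35| = √(350² + 35²) = 351.7
|T(j350)| = 21.5 × 461 / 351.7 = 28.177
20 log₁₀(28.177) = 28.998 dB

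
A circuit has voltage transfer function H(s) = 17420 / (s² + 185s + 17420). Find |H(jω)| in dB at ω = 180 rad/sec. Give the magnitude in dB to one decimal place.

|(j180)² + 185(j180) + 17420| = |-14980 + j33300| = 3.651e+04
|H(j180)| = 17420 / 3.651e+04 = 0.47707
20 log₁₀(0.47707) = -6.43 dB

-6.4 dB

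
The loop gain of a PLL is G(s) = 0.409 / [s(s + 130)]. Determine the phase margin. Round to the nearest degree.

Gain crossover: |G(jω)| = 1 at ω ≈ 0.00315 rad/s.
∠G(j0.00315) = −90° − arctan(0.00315/130) ≈ -90.00°
PM = 180° + (-90.00°) = 90.00°

90°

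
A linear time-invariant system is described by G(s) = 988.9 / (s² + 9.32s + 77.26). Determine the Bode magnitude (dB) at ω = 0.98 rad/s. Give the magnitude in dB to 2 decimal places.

|(j0.98)² + 9.32(j0.98) + 77.26| = |76.3 + j9.1336| = 76.84
|G(j0.98)| = 988.9 / 76.84 = 12.869
20 log₁₀(12.869) = 22.191 dB

22.19 dB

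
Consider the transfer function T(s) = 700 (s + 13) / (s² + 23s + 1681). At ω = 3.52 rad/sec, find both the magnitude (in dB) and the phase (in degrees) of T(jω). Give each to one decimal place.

|j3.52 + 13| = √(3.52² + 13²) = 13.47
|(j3.52)² + 23(j3.52) + 1681| = |1668.6 + j80.96| = 1671
|T(j3.52)| = 700 × 13.47 / 1671 = 5.6434
20 log₁₀(5.6434) = 15.03 dB
∠(j3.52 + 13) = arctan(3.52/13) = 15.15°
∠[(j3.52)² + 23(j3.52) + 1681] = ∠[1668.6 + j80.96] = 2.78°
∠T(j3.52) = 15.15° − 2.78° = 12.37°

|T| = 15.0 dB, ∠T = 12.4°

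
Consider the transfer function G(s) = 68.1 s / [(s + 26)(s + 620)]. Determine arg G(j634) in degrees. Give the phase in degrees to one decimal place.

∠(j634) = 90.00°
∠(j634 + 26) = arctan(634/26) = 87.65°
∠(j634 + 620) = arctan(634/620) = 45.64°
∠G(j634) = 90.00° − (87.65° + 45.64°) = -43.29°

-43.3°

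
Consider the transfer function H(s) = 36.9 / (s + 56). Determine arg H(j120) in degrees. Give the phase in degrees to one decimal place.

∠(j120 + 56) = arctan(120/56) = 64.98°
∠H(j120) = −64.98° = -64.98°

-65.0 deg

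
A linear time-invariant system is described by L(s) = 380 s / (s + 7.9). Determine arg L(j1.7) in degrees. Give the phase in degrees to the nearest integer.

∠(j1.7) = 90.00°
∠(j1.7 + 7.9) = arctan(1.7/7.9) = 12.14°
∠L(j1.7) = 90.00° − 12.14° = 77.86°

78°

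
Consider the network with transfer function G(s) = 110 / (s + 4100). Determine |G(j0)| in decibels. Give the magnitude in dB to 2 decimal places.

G(0) = 110 / 4100 = 0.026829
20 log₁₀(0.026829) = -31.428 dB

-31.43 dB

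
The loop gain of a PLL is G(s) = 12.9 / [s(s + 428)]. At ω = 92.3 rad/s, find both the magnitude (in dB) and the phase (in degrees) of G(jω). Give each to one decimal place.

|G| = -69.9 dB, ∠G = -102.2°

|j92.3 + 428| = √(92.3² + 428²) = 437.8
|j92.3| = 92.3
|G(j92.3)| = 12.9 / (437.8 × 92.3) = 0.00031921
20 log₁₀(0.00031921) = -69.92 dB
∠(j92.3 + 428) = arctan(92.3/428) = 12.17°
∠(j92.3) = 90.00°
∠G(j92.3) = − (12.17° + 90.00°) = -102.17°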